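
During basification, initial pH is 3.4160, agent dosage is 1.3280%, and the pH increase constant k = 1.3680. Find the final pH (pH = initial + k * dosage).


Formula: pH_final = pH_initial + k * base_pct
Substituting: pH_final = 3.4160 + 1.3680 * 1.3280
Result: 5.2327


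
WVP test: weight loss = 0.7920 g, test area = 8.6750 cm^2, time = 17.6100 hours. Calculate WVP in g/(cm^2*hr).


Formula: WVP = loss / (area * time)
Substituting: WVP = 0.7920 / (8.6750 * 17.6100)
Result: 0.00518437 g/(cm^2*hr)


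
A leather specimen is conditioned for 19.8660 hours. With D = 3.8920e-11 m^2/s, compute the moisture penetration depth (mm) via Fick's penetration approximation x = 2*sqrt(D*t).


t = 19.8660 hr * 3600 = 71517.6000 s
D * t = 3.8920e-11 * 71517.6000 = 2.7835e-06
x = 2 * sqrt(D*t) = 2 * sqrt(2.7835e-06) = 0.00333674 m = 3.3367 mm


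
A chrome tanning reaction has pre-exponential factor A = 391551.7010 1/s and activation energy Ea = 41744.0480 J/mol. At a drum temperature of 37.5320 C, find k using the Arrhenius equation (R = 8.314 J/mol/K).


T_K = T_C + 273.15 = 37.5320 + 273.15 = 310.6820 K
exponent = -Ea / (R * T_K) = -41744.0480 / (8.314 * 310.6820) = -16.1610
k = A * exp(exponent) = 391551.7010 * exp(-16.1610) = 0.0375105 1/s


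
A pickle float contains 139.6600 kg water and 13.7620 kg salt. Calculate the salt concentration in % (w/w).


Formula: Conc = salt / (water + salt) * 100
Substituting: Conc = 13.7620 / (139.6600 + 13.7620) * 100
Result: 8.9700 %


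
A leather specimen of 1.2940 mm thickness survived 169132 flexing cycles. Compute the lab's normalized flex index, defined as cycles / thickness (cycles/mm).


Formula: Index = cycles / thickness
Substituting: Index = 169132 / 1.2940
Result: 130704.7913 cycles/mm


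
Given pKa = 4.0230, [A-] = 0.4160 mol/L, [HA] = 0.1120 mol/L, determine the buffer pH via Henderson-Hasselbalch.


ratio = [A-] / [HA] = 0.4160 / 0.1120 = 3.7143
log10(ratio) = 0.5699
pH = pKa + log10(ratio) = 4.0230 + 0.5699 = 4.5929


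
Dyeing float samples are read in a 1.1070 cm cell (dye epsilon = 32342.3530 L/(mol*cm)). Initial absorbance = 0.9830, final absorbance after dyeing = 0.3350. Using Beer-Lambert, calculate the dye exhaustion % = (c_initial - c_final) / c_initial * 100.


c_initial = A_i / (epsilon * l) = 0.9830 / (32342.3530 * 1.1070) = 2.7456e-05 mol/L
c_final = A_f / (epsilon * l) = 0.3350 / (32342.3530 * 1.1070) = 9.3568e-06 mol/L
Exhaustion = (c_initial - c_final) / c_initial * 100 = (2.7456e-05 - 9.3568e-06) / 2.7456e-05 * 100 = 65.9207 %


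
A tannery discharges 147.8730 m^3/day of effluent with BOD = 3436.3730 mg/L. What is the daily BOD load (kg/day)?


Formula: BOD_load = volume * conc / 1000
Substituting: BOD_load = 147.8730 * 3436.3730 / 1000
Result: 508.1468 kg/day


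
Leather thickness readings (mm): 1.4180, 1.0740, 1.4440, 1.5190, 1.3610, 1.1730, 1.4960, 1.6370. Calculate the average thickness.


Formula: Average = sum / n
Substituting: Average = 11.1220 / 8
Result: 1.3902 mm


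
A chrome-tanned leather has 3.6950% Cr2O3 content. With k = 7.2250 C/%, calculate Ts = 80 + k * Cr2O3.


Formula: Ts = 80 + k * Cr2O3
Substituting: Ts = 80 + 7.2250 * 3.6950
Result: 106.6964 C


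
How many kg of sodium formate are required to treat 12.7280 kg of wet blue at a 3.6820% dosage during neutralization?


Formula: Neutralizer = substrate * pct / 100
Substituting: Neutralizer = 12.7280 * 3.6820 / 100
Result: 0.4686 kg


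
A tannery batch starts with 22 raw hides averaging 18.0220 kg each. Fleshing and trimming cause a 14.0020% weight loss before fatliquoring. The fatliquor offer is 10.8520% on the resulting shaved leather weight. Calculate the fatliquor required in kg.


Total_raw = N * avg_wt = 22 * 18.0220 = 396.4840 kg
Substrate = Total_raw * (1 - loss/100) = 396.4840 * (1 - 14.0020/100) = 340.9683 kg
Fat = Substrate * pct / 100 = 340.9683 * 10.8520 / 100 = 37.0019 kg


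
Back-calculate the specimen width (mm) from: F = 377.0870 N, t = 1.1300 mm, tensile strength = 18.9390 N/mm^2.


Formula: w = F / (TS * t)
Substituting: w = 377.0870 / (18.9390 * 1.1300)
Result: 17.6200 mm


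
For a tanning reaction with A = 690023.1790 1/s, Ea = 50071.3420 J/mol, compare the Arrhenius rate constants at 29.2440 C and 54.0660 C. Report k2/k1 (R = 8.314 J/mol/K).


T1 = 29.2440 + 273.15 = 302.3940 K; T2 = 54.0660 + 273.15 = 327.2160 K
k1 = A * exp(-Ea/(R*T1)) = 690023.1790 * exp(-50071.3420/(8.314*302.3940)) = 0.0015466 1/s
k2 = A * exp(-Ea/(R*T2)) = 690023.1790 * exp(-50071.3420/(8.314*327.2160)) = 0.00700665 1/s
k2/k1 = 0.00700665 / 0.0015466 = 4.5304


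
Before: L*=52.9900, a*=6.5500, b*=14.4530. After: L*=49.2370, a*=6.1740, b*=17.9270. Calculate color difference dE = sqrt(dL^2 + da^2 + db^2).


dL = -3.7530, da = -0.3760, db = 3.4740
dE = sqrt((-3.7530)^2 + (-0.3760)^2 + 3.4740^2) = 5.1279


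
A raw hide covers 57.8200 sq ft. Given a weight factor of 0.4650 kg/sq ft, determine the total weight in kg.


Formula: Weight = area * weight_per_sqft
Substituting: Weight = 57.8200 * 0.4650
Result: 26.8863 kg


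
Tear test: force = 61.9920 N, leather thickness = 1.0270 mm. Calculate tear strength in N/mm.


Formula: Tear strength = force / thickness
Substituting: Tear strength = 61.9920 / 1.0270
Result: 60.3622 N/mm


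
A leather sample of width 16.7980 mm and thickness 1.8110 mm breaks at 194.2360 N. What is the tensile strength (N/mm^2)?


Formula: TS = force / (width * thickness)
Substituting: TS = 194.2360 / (16.7980 * 1.8110)
Result: 6.3849 N/mm^2


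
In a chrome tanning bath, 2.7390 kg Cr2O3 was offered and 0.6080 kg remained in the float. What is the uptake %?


Formula: Uptake = (offered - residual) / offered * 100
Substituting: Uptake = (2.7390 - 0.6080) / 2.7390 * 100
Result: 77.8021 %


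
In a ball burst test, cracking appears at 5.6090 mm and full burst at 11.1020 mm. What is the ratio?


Formula: Ratio = crack / burst
Substituting: Ratio = 5.6090 / 11.1020
Result: 0.5052


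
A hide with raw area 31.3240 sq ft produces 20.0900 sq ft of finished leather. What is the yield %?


Formula: Yield = finished / raw * 100
Substituting: Yield = 20.0900 / 31.3240 * 100
Result: 64.1361 %


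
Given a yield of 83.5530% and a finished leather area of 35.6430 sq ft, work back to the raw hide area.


Formula: raw = finished * 100 / yield
Substituting: raw = 35.6430 * 100 / 83.5530
Result: 42.6592 sq ft


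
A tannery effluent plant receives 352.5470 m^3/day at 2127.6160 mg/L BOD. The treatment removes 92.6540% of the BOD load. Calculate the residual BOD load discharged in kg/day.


Load_in = volume * conc / 1000 = 352.5470 * 2127.6160 / 1000 = 750.0846 kg/day
Removed = Load_in * eff / 100 = 750.0846 * 92.6540 / 100 = 694.9834 kg/day
Load_out = Load_in - Removed = 750.0846 - 694.9834 = 55.1012 kg/day


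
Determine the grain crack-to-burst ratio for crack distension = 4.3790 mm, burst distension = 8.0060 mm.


Formula: Ratio = crack / burst
Substituting: Ratio = 4.3790 / 8.0060
Result: 0.5470


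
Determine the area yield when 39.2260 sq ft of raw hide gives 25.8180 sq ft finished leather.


Formula: Yield = finished / raw * 100
Substituting: Yield = 25.8180 / 39.2260 * 100
Result: 65.8186 %


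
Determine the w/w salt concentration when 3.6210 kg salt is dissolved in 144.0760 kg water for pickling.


Formula: Conc = salt / (water + salt) * 100
Substituting: Conc = 3.6210 / (144.0760 + 3.6210) * 100
Result: 2.4516 %


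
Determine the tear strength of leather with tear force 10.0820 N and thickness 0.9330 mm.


Formula: Tear strength = force / thickness
Substituting: Tear strength = 10.0820 / 0.9330
Result: 10.8060 N/mm


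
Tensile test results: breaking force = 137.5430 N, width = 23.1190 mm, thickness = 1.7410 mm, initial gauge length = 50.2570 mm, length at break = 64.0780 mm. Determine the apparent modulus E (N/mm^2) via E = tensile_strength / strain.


TS = F / (w * t) = 137.5430 / (23.1190 * 1.7410) = 3.4172 N/mm^2
strain = (Lf - L0) / L0 = (64.0780 - 50.2570) / 50.2570 = 0.2750
E = TS / strain = 3.4172 / 0.2750 = 12.4259 N/mm^2


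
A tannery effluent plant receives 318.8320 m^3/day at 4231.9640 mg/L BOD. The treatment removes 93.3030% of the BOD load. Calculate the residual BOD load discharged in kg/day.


Load_in = volume * conc / 1000 = 318.8320 * 4231.9640 / 1000 = 1349.2855 kg/day
Removed = Load_in * eff / 100 = 1349.2855 * 93.3030 / 100 = 1258.9239 kg/day
Load_out = Load_in - Removed = 1349.2855 - 1258.9239 = 90.3617 kg/day


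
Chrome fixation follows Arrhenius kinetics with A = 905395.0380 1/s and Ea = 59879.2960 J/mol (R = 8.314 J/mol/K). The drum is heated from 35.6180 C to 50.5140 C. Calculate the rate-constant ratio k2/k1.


T1 = 35.6180 + 273.15 = 308.7680 K; T2 = 50.5140 + 273.15 = 323.6640 K
k1 = A * exp(-Ea/(R*T1)) = 905395.0380 * exp(-59879.2960/(8.314*308.7680)) = 6.7085e-05 1/s
k2 = A * exp(-Ea/(R*T2)) = 905395.0380 * exp(-59879.2960/(8.314*323.6640)) = 1.9627e-04 1/s
k2/k1 = 1.9627e-04 / 6.7085e-05 = 2.9257


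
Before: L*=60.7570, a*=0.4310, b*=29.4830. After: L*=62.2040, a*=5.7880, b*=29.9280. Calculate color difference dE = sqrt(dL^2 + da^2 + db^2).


dL = 1.4470, da = 5.3570, db = 0.4450
dE = sqrt(1.4470^2 + 5.3570^2 + 0.4450^2) = 5.5668


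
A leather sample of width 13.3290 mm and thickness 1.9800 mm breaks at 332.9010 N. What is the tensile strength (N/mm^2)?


Formula: TS = force / (width * thickness)
Substituting: TS = 332.9010 / (13.3290 * 1.9800)
Result: 12.6140 N/mm^2


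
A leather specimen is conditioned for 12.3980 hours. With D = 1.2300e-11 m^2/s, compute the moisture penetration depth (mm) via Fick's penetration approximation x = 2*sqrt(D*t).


t = 12.3980 hr * 3600 = 44632.8000 s
D * t = 1.2300e-11 * 44632.8000 = 5.4898e-07
x = 2 * sqrt(D*t) = 2 * sqrt(5.4898e-07) = 0.00148187 m = 1.4819 mm


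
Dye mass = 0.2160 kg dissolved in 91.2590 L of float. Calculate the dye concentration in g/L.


Formula: Conc = dye_mass(kg) / volume(L) * 1000
Substituting: Conc = 0.2160 / 91.2590 * 1000
Result: 2.3669 g/L


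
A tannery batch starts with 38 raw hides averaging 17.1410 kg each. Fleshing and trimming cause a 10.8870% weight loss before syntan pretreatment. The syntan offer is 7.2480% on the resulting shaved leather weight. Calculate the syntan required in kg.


Total_raw = N * avg_wt = 38 * 17.1410 = 651.3580 kg
Substrate = Total_raw * (1 - loss/100) = 651.3580 * (1 - 10.8870/100) = 580.4447 kg
Syntan = Substrate * pct / 100 = 580.4447 * 7.2480 / 100 = 42.0706 kg


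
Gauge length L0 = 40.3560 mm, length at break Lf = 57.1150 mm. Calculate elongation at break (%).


Formula: Elongation = (Lf - L0) / L0 * 100
Substituting: Elongation = (57.1150 - 40.3560) / 40.3560 * 100
Result: 41.5279 %


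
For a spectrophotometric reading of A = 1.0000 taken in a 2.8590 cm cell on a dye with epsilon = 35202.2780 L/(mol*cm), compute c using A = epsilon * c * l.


Formula: c = A / (epsilon * l)
Substituting: c = 1.0000 / (35202.2780 * 2.8590)
Result: 9.9361e-06 mol/L


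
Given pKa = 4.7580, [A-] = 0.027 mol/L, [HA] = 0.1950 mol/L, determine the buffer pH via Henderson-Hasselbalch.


ratio = [A-] / [HA] = 0.027 / 0.1950 = 0.1385
log10(ratio) = -0.8587
pH = pKa + log10(ratio) = 4.7580 - 0.8587 = 3.8993


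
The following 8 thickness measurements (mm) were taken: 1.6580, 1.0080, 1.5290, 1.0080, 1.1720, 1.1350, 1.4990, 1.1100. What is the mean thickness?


Formula: Average = sum / n
Substituting: Average = 10.1190 / 8
Result: 1.2649 mm


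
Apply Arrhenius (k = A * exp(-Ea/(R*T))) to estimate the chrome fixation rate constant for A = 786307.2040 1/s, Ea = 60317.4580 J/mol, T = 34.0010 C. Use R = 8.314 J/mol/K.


T_K = T_C + 273.15 = 34.0010 + 273.15 = 307.1510 K
exponent = -Ea / (R * T_K) = -60317.4580 / (8.314 * 307.1510) = -23.6201
k = A * exp(exponent) = 786307.2040 * exp(-23.6201) = 4.3404e-05 1/s


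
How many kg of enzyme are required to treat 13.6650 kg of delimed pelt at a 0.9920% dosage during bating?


Formula: Enzyme = substrate * pct / 100
Substituting: Enzyme = 13.6650 * 0.9920 / 100
Result: 0.1356 kg


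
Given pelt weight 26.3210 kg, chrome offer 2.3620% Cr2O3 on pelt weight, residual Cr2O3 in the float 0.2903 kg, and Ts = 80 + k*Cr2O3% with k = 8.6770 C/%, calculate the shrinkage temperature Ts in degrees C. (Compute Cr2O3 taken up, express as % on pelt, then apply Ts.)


Offered = pelt * offer_pct / 100 = 26.3210 * 2.3620 / 100 = 0.6217 kg
Uptake = offered - residual = 0.6217 - 0.2903 = 0.3314 kg
Cr2O3% on pelt = uptake / pelt * 100 = 0.3314 / 26.3210 * 100 = 1.2591 %
Ts = 80 + k * Cr2O3% = 80 + 8.6770 * 1.2591 = 90.9250 C


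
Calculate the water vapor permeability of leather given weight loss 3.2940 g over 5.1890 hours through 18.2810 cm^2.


Formula: WVP = loss / (area * time)
Substituting: WVP = 3.2940 / (18.2810 * 5.1890)
Result: 0.0347248 g/(cm^2*hr)


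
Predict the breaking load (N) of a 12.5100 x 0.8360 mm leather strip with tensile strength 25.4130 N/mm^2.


Formula: F = TS * w * t
Substituting: F = 25.4130 * 12.5100 * 0.8360
Result: 265.7783 N


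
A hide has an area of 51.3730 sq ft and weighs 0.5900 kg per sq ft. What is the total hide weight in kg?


Formula: Weight = area * weight_per_sqft
Substituting: Weight = 51.3730 * 0.5900
Result: 30.3101 kg


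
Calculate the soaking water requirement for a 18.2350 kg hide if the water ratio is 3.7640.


Formula: Water = hide_weight * ratio
Substituting: Water = 18.2350 * 3.7640
Result: 68.6365 kg


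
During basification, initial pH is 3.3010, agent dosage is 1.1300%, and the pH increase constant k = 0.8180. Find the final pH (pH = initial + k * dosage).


Formula: pH_final = pH_initial + k * base_pct
Substituting: pH_final = 3.3010 + 0.8180 * 1.1300
Result: 4.2253


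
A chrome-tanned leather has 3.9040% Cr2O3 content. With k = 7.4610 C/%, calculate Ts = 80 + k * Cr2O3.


Formula: Ts = 80 + k * Cr2O3
Substituting: Ts = 80 + 7.4610 * 3.9040
Result: 109.1277 C


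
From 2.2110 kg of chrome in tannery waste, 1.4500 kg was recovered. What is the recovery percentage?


Formula: Recovery = recovered / input * 100
Substituting: Recovery = 1.4500 / 2.2110 * 100
Result: 65.5812 %


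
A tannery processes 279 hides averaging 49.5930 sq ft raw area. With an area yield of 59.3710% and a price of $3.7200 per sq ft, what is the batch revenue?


Raw_total = N * avg_area = 279 * 49.5930 = 13836.4470 sq ft
Finished = Raw_total * yield / 100 = 13836.4470 * 59.3710 / 100 = 8214.8369 sq ft
Value = Finished * price = 8214.8369 * 3.7200 = 30559.1934 $


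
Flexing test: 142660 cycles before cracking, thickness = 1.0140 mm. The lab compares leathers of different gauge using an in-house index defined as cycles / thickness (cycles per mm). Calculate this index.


Formula: Index = cycles / thickness
Substituting: Index = 142660 / 1.0140
Result: 140690.3353 cycles/mm


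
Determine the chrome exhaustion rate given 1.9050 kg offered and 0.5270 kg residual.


Formula: Uptake = (offered - residual) / offered * 100
Substituting: Uptake = (1.9050 - 0.5270) / 1.9050 * 100
Result: 72.3360 %


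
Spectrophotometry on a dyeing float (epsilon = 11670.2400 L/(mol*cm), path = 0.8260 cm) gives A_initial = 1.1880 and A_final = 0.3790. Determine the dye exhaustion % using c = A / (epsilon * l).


c_initial = A_i / (epsilon * l) = 1.1880 / (11670.2400 * 0.8260) = 1.2324e-04 mol/L
c_final = A_f / (epsilon * l) = 0.3790 / (11670.2400 * 0.8260) = 3.9317e-05 mol/L
Exhaustion = (c_initial - c_final) / c_initial * 100 = (1.2324e-04 - 3.9317e-05) / 1.2324e-04 * 100 = 68.0976 %


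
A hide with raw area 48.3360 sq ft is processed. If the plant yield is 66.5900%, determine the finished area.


Formula: finished = raw * yield / 100
Substituting: finished = 48.3360 * 66.5900 / 100
Result: 32.1869 sq ft


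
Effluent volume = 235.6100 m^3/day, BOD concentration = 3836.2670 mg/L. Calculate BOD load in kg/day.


Formula: BOD_load = volume * conc / 1000
Substituting: BOD_load = 235.6100 * 3836.2670 / 1000
Result: 903.8629 kg/day


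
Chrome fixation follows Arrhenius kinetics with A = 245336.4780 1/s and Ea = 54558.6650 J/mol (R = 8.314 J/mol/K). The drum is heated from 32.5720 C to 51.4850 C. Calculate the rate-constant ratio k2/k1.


T1 = 32.5720 + 273.15 = 305.7220 K; T2 = 51.4850 + 273.15 = 324.6350 K
k1 = A * exp(-Ea/(R*T1)) = 245336.4780 * exp(-54558.6650/(8.314*305.7220)) = 1.1687e-04 1/s
k2 = A * exp(-Ea/(R*T2)) = 245336.4780 * exp(-54558.6650/(8.314*324.6350)) = 4.0814e-04 1/s
k2/k1 = 4.0814e-04 / 1.1687e-04 = 3.4922


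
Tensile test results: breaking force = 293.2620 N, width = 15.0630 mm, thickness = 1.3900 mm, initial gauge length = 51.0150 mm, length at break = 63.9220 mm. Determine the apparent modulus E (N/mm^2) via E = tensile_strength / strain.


TS = F / (w * t) = 293.2620 / (15.0630 * 1.3900) = 14.0065 N/mm^2
strain = (Lf - L0) / L0 = (63.9220 - 51.0150) / 51.0150 = 0.2530
E = TS / strain = 14.0065 / 0.2530 = 55.3608 N/mm^2


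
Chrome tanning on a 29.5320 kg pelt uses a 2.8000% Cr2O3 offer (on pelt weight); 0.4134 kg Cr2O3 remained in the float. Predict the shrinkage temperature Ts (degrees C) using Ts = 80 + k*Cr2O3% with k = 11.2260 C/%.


Offered = pelt * offer_pct / 100 = 29.5320 * 2.8000 / 100 = 0.8269 kg
Uptake = offered - residual = 0.8269 - 0.4134 = 0.4135 kg
Cr2O3% on pelt = uptake / pelt * 100 = 0.4135 / 29.5320 * 100 = 1.4002 %
Ts = 80 + k * Cr2O3% = 80 + 11.2260 * 1.4002 = 95.7182 C


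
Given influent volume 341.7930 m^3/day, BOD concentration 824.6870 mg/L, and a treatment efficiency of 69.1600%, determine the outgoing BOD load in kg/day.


Load_in = volume * conc / 1000 = 341.7930 * 824.6870 / 1000 = 281.8722 kg/day
Removed = Load_in * eff / 100 = 281.8722 * 69.1600 / 100 = 194.9428 kg/day
Load_out = Load_in - Removed = 281.8722 - 194.9428 = 86.9294 kg/day


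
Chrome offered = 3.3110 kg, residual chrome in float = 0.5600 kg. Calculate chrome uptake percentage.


Formula: Uptake = (offered - residual) / offered * 100
Substituting: Uptake = (3.3110 - 0.5600) / 3.3110 * 100
Result: 83.0867 %


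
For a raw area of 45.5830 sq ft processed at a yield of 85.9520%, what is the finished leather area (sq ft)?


Formula: finished = raw * yield / 100
Substituting: finished = 45.5830 * 85.9520 / 100
Result: 39.1795 sq ft


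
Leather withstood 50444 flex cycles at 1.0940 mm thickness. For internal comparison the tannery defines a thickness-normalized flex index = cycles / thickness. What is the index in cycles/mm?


Formula: Index = cycles / thickness
Substituting: Index = 50444 / 1.0940
Result: 46109.6892 cycles/mm


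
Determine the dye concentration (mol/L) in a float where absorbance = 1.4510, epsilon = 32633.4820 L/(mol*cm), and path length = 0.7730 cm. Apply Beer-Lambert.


Formula: c = A / (epsilon * l)
Substituting: c = 1.4510 / (32633.4820 * 0.7730)
Result: 5.7521e-05 mol/L


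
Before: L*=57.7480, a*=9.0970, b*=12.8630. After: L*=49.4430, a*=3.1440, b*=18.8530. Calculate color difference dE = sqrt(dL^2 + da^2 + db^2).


dL = -8.3050, da = -5.9530, db = 5.9900
dE = sqrt((-8.3050)^2 + (-5.9530)^2 + 5.9900^2) = 11.8445


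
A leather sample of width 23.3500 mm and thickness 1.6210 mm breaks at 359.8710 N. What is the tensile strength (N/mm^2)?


Formula: TS = force / (width * thickness)
Substituting: TS = 359.8710 / (23.3500 * 1.6210)
Result: 9.5077 N/mm^2


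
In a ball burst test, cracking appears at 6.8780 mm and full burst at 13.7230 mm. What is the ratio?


Formula: Ratio = crack / burst
Substituting: Ratio = 6.8780 / 13.7230
Result: 0.5012


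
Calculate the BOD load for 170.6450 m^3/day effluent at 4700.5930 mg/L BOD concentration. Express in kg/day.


Formula: BOD_load = volume * conc / 1000
Substituting: BOD_load = 170.6450 * 4700.5930 / 1000
Result: 802.1327 kg/day


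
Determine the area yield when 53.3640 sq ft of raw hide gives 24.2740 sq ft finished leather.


Formula: Yield = finished / raw * 100
Substituting: Yield = 24.2740 / 53.3640 * 100
Result: 45.4876 %


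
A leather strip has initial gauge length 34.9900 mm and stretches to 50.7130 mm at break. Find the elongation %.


Formula: Elongation = (Lf - L0) / L0 * 100
Substituting: Elongation = (50.7130 - 34.9900) / 34.9900 * 100
Result: 44.9357 %


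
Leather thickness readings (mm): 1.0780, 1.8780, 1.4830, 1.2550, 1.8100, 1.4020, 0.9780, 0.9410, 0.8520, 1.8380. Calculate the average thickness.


Formula: Average = sum / n
Substituting: Average = 13.5150 / 10
Result: 1.3515 mm


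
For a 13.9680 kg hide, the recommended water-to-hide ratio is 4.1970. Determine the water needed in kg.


Formula: Water = hide_weight * ratio
Substituting: Water = 13.9680 * 4.1970
Result: 58.6237 kg


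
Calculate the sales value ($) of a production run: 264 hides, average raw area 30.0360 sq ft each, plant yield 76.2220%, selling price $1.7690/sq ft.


Raw_total = N * avg_area = 264 * 30.0360 = 7929.5040 sq ft
Finished = Raw_total * yield / 100 = 7929.5040 * 76.2220 / 100 = 6044.0265 sq ft
Value = Finished * price = 6044.0265 * 1.7690 = 10691.8829 $


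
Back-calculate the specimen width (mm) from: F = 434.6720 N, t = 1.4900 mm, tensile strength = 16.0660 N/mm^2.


Formula: w = F / (TS * t)
Substituting: w = 434.6720 / (16.0660 * 1.4900)
Result: 18.1580 mm


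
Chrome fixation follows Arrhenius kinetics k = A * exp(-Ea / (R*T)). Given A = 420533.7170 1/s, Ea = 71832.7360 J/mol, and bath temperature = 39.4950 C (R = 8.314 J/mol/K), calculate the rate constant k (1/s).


T_K = T_C + 273.15 = 39.4950 + 273.15 = 312.6450 K
exponent = -Ea / (R * T_K) = -71832.7360 / (8.314 * 312.6450) = -27.6351
k = A * exp(exponent) = 420533.7170 * exp(-27.6351) = 4.1883e-07 1/s


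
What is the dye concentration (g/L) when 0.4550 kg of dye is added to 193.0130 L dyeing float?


Formula: Conc = dye_mass(kg) / volume(L) * 1000
Substituting: Conc = 0.4550 / 193.0130 * 1000
Result: 2.3574 g/L


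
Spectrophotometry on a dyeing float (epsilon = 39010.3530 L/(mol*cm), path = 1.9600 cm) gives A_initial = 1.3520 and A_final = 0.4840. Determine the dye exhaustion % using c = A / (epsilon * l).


c_initial = A_i / (epsilon * l) = 1.3520 / (39010.3530 * 1.9600) = 1.7682e-05 mol/L
c_final = A_f / (epsilon * l) = 0.4840 / (39010.3530 * 1.9600) = 6.3301e-06 mol/L
Exhaustion = (c_initial - c_final) / c_initial * 100 = (1.7682e-05 - 6.3301e-06) / 1.7682e-05 * 100 = 64.2012 %


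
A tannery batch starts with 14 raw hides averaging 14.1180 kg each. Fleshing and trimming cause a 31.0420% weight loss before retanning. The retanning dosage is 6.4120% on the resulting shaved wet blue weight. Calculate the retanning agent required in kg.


Total_raw = N * avg_wt = 14 * 14.1180 = 197.6520 kg
Substrate = Total_raw * (1 - loss/100) = 197.6520 * (1 - 31.0420/100) = 136.2969 kg
Retan = Substrate * pct / 100 = 136.2969 * 6.4120 / 100 = 8.7394 kg


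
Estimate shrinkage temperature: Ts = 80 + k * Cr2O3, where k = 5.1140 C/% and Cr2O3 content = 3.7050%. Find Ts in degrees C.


Formula: Ts = 80 + k * Cr2O3
Substituting: Ts = 80 + 5.1140 * 3.7050
Result: 98.9474 C


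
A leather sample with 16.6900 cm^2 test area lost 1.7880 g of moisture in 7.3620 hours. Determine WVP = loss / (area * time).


Formula: WVP = loss / (area * time)
Substituting: WVP = 1.7880 / (16.6900 * 7.3620)
Result: 0.0145518 g/(cm^2*hr)


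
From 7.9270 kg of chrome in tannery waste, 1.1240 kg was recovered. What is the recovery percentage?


Formula: Recovery = recovered / input * 100
Substituting: Recovery = 1.1240 / 7.9270 * 100
Result: 14.1794 %


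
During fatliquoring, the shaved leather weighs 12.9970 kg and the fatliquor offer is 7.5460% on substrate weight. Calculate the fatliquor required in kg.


Formula: Fat = substrate * pct / 100
Substituting: Fat = 12.9970 * 7.5460 / 100
Result: 0.9808 kg


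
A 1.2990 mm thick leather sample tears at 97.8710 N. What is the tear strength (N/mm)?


Formula: Tear strength = force / thickness
Substituting: Tear strength = 97.8710 / 1.2990
Result: 75.3433 N/mm


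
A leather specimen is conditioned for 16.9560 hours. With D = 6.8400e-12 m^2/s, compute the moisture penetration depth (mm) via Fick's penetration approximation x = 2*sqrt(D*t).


t = 16.9560 hr * 3600 = 61041.6000 s
D * t = 6.8400e-12 * 61041.6000 = 4.1752e-07
x = 2 * sqrt(D*t) = 2 * sqrt(4.1752e-07) = 0.00129232 m = 1.2923 mm


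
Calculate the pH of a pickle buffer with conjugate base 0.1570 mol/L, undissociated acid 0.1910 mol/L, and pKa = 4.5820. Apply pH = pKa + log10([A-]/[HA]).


ratio = [A-] / [HA] = 0.1570 / 0.1910 = 0.8220
log10(ratio) = -0.0851337
pH = pKa + log10(ratio) = 4.5820 - 0.0851337 = 4.4969


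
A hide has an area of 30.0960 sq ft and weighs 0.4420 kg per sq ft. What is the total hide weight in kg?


Formula: Weight = area * weight_per_sqft
Substituting: Weight = 30.0960 * 0.4420
Result: 13.3024 kg


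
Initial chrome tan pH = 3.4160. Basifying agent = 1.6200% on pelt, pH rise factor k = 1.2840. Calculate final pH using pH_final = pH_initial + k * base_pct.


Formula: pH_final = pH_initial + k * base_pct
Substituting: pH_final = 3.4160 + 1.2840 * 1.6200
Result: 5.4961


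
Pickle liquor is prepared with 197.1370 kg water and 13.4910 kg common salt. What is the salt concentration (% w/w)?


Formula: Conc = salt / (water + salt) * 100
Substituting: Conc = 13.4910 / (197.1370 + 13.4910) * 100
Result: 6.4051 %


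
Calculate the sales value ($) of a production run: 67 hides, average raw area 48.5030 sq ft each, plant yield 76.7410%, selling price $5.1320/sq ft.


Raw_total = N * avg_area = 67 * 48.5030 = 3249.7010 sq ft
Finished = Raw_total * yield / 100 = 3249.7010 * 76.7410 / 100 = 2493.8530 sq ft
Value = Finished * price = 2493.8530 * 5.1320 = 12798.4538 $


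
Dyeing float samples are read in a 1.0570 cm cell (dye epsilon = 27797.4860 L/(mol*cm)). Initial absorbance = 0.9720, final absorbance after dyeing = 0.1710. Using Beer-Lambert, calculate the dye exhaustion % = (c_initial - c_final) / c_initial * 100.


c_initial = A_i / (epsilon * l) = 0.9720 / (27797.4860 * 1.0570) = 3.3082e-05 mol/L
c_final = A_f / (epsilon * l) = 0.1710 / (27797.4860 * 1.0570) = 5.8199e-06 mol/L
Exhaustion = (c_initial - c_final) / c_initial * 100 = (3.3082e-05 - 5.8199e-06) / 3.3082e-05 * 100 = 82.4074 %


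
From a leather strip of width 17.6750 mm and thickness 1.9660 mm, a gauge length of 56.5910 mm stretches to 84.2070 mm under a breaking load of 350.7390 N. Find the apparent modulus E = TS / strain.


TS = F / (w * t) = 350.7390 / (17.6750 * 1.9660) = 10.0935 N/mm^2
strain = (Lf - L0) / L0 = (84.2070 - 56.5910) / 56.5910 = 0.4880
E = TS / strain = 10.0935 / 0.4880 = 20.6837 N/mm^2


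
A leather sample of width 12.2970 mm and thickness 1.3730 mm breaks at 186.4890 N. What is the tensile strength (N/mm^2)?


Formula: TS = force / (width * thickness)
Substituting: TS = 186.4890 / (12.2970 * 1.3730)
Result: 11.0455 N/mm^2


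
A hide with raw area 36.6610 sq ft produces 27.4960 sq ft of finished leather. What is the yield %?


Formula: Yield = finished / raw * 100
Substituting: Yield = 27.4960 / 36.6610 * 100
Result: 75.0007 %


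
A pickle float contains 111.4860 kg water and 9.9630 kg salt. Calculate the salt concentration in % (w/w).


Formula: Conc = salt / (water + salt) * 100
Substituting: Conc = 9.9630 / (111.4860 + 9.9630) * 100
Result: 8.2034 %


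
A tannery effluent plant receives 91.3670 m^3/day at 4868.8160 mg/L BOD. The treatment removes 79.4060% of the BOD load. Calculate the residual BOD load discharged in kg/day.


Load_in = volume * conc / 1000 = 91.3670 * 4868.8160 / 1000 = 444.8491 kg/day
Removed = Load_in * eff / 100 = 444.8491 * 79.4060 / 100 = 353.2369 kg/day
Load_out = Load_in - Removed = 444.8491 - 353.2369 = 91.6122 kg/day


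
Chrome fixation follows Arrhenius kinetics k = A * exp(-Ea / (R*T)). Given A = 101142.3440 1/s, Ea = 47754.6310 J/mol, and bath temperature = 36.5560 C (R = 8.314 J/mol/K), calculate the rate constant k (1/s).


T_K = T_C + 273.15 = 36.5560 + 273.15 = 309.7060 K
exponent = -Ea / (R * T_K) = -47754.6310 / (8.314 * 309.7060) = -18.5462
k = A * exp(exponent) = 101142.3440 * exp(-18.5462) = 8.9208e-04 1/s


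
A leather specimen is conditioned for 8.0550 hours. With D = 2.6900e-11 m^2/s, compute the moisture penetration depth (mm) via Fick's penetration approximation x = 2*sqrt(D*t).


t = 8.0550 hr * 3600 = 28998.0000 s
D * t = 2.6900e-11 * 28998.0000 = 7.8005e-07
x = 2 * sqrt(D*t) = 2 * sqrt(7.8005e-07) = 0.0017664 m = 1.7664 mm


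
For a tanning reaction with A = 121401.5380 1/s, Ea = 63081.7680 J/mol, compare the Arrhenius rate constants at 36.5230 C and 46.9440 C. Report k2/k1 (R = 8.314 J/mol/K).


T1 = 36.5230 + 273.15 = 309.6730 K; T2 = 46.9440 + 273.15 = 320.0940 K
k1 = A * exp(-Ea/(R*T1)) = 121401.5380 * exp(-63081.7680/(8.314*309.6730)) = 2.7759e-06 1/s
k2 = A * exp(-Ea/(R*T2)) = 121401.5380 * exp(-63081.7680/(8.314*320.0940)) = 6.1636e-06 1/s
k2/k1 = 6.1636e-06 / 2.7759e-06 = 2.2204


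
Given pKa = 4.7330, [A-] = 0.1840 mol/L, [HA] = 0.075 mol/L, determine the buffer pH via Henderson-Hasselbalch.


ratio = [A-] / [HA] = 0.1840 / 0.075 = 2.4533
log10(ratio) = 0.3898
pH = pKa + log10(ratio) = 4.7330 + 0.3898 = 5.1228


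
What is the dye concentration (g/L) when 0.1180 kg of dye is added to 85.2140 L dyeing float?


Formula: Conc = dye_mass(kg) / volume(L) * 1000
Substituting: Conc = 0.1180 / 85.2140 * 1000
Result: 1.3847 g/L


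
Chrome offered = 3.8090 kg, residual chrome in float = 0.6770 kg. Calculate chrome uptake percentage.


Formula: Uptake = (offered - residual) / offered * 100
Substituting: Uptake = (3.8090 - 0.6770) / 3.8090 * 100
Result: 82.2263 %


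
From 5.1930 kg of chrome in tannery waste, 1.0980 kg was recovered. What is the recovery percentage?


Formula: Recovery = recovered / input * 100
Substituting: Recovery = 1.0980 / 5.1930 * 100
Result: 21.1438 %


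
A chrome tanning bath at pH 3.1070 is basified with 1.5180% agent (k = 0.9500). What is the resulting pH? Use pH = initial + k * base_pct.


Formula: pH_final = pH_initial + k * base_pct
Substituting: pH_final = 3.1070 + 0.9500 * 1.5180
Result: 4.5491


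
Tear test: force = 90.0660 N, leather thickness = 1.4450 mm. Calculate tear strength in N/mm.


Formula: Tear strength = force / thickness
Substituting: Tear strength = 90.0660 / 1.4450
Result: 62.3294 N/mm


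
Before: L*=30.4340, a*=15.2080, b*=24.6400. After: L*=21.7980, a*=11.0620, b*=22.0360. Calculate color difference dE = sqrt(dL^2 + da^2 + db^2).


dL = -8.6360, da = -4.1460, db = -2.6040
dE = sqrt((-8.6360)^2 + (-4.1460)^2 + (-2.6040)^2) = 9.9273


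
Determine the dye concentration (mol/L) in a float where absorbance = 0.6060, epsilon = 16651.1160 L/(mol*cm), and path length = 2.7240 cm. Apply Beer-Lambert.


Formula: c = A / (epsilon * l)
Substituting: c = 0.6060 / (16651.1160 * 2.7240)
Result: 1.3360e-05 mol/L


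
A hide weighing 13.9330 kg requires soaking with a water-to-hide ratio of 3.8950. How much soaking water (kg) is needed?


Formula: Water = hide_weight * ratio
Substituting: Water = 13.9330 * 3.8950
Result: 54.2690 kg


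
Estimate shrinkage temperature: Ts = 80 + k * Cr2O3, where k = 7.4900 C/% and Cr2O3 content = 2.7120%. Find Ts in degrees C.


Formula: Ts = 80 + k * Cr2O3
Substituting: Ts = 80 + 7.4900 * 2.7120
Result: 100.3129 C


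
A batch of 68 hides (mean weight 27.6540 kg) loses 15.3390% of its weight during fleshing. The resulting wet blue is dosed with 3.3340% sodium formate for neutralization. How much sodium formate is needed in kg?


Total_raw = N * avg_wt = 68 * 27.6540 = 1880.4720 kg
Substrate = Total_raw * (1 - loss/100) = 1880.4720 * (1 - 15.3390/100) = 1592.0264 kg
Neutralizer = Substrate * pct / 100 = 1592.0264 * 3.3340 / 100 = 53.0782 kg


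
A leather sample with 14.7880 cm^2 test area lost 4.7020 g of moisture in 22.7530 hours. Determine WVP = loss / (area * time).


Formula: WVP = loss / (area * time)
Substituting: WVP = 4.7020 / (14.7880 * 22.7530)
Result: 0.0139744 g/(cm^2*hr)


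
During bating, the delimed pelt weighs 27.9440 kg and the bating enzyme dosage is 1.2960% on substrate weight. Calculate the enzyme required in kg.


Formula: Enzyme = substrate * pct / 100
Substituting: Enzyme = 27.9440 * 1.2960 / 100
Result: 0.3622 kg


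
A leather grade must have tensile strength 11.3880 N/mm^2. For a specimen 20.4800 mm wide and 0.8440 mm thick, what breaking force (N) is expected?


Formula: F = TS * w * t
Substituting: F = 11.3880 * 20.4800 * 0.8440
Result: 196.8429 N


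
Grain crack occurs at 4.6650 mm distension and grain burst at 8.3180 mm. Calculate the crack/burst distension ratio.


Formula: Ratio = crack / burst
Substituting: Ratio = 4.6650 / 8.3180
Result: 0.5608


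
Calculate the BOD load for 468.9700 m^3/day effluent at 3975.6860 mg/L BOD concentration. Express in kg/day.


Formula: BOD_load = volume * conc / 1000
Substituting: BOD_load = 468.9700 * 3975.6860 / 1000
Result: 1864.4775 kg/day


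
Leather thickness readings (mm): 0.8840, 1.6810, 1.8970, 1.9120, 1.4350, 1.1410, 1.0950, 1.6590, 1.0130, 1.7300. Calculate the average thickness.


Formula: Average = sum / n
Substituting: Average = 14.4470 / 10
Result: 1.4447 mm


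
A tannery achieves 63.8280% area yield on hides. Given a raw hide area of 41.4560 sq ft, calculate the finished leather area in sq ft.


Formula: finished = raw * yield / 100
Substituting: finished = 41.4560 * 63.8280 / 100
Result: 26.4605 sq ft


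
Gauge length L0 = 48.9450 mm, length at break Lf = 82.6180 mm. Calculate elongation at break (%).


Formula: Elongation = (Lf - L0) / L0 * 100
Substituting: Elongation = (82.6180 - 48.9450) / 48.9450 * 100
Result: 68.7976 %


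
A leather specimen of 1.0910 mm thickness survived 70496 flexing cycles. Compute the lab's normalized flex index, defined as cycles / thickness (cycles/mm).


Formula: Index = cycles / thickness
Substituting: Index = 70496 / 1.0910
Result: 64615.9487 cycles/mm


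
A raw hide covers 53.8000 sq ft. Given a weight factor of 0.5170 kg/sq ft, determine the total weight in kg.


Formula: Weight = area * weight_per_sqft
Substituting: Weight = 53.8000 * 0.5170
Result: 27.8146 kg


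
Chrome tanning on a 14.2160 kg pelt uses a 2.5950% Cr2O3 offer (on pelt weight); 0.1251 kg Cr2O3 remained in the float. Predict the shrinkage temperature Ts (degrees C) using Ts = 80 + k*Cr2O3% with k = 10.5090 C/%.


Offered = pelt * offer_pct / 100 = 14.2160 * 2.5950 / 100 = 0.3689 kg
Uptake = offered - residual = 0.3689 - 0.1251 = 0.2438 kg
Cr2O3% on pelt = uptake / pelt * 100 = 0.2438 / 14.2160 * 100 = 1.7150 %
Ts = 80 + k * Cr2O3% = 80 + 10.5090 * 1.7150 = 98.0230 C


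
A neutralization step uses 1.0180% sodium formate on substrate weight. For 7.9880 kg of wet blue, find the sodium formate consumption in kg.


Formula: Neutralizer = substrate * pct / 100
Substituting: Neutralizer = 7.9880 * 1.0180 / 100
Result: 0.0813178 kg


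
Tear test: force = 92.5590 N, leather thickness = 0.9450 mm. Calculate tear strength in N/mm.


Formula: Tear strength = force / thickness
Substituting: Tear strength = 92.5590 / 0.9450
Result: 97.9460 N/mm


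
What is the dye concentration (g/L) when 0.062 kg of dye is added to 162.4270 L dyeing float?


Formula: Conc = dye_mass(kg) / volume(L) * 1000
Substituting: Conc = 0.062 / 162.4270 * 1000
Result: 0.3817 g/L


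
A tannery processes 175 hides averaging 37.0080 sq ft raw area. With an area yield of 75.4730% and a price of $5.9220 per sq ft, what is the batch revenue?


Raw_total = N * avg_area = 175 * 37.0080 = 6476.4000 sq ft
Finished = Raw_total * yield / 100 = 6476.4000 * 75.4730 / 100 = 4887.9334 sq ft
Value = Finished * price = 4887.9334 * 5.9220 = 28946.3414 $


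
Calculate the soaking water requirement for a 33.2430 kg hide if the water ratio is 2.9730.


Formula: Water = hide_weight * ratio
Substituting: Water = 33.2430 * 2.9730
Result: 98.8314 kg


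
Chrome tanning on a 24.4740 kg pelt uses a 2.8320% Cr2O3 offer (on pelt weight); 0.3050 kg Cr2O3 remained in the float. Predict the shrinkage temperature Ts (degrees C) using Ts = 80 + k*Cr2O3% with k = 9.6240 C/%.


Offered = pelt * offer_pct / 100 = 24.4740 * 2.8320 / 100 = 0.6931 kg
Uptake = offered - residual = 0.6931 - 0.3050 = 0.3881 kg
Cr2O3% on pelt = uptake / pelt * 100 = 0.3881 / 24.4740 * 100 = 1.5858 %
Ts = 80 + k * Cr2O3% = 80 + 9.6240 * 1.5858 = 95.2615 C


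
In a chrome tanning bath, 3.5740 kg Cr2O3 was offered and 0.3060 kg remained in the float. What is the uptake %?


Formula: Uptake = (offered - residual) / offered * 100
Substituting: Uptake = (3.5740 - 0.3060) / 3.5740 * 100
Result: 91.4382 %


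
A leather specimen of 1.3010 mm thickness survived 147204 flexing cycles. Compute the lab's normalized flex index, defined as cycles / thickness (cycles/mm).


Formula: Index = cycles / thickness
Substituting: Index = 147204 / 1.3010
Result: 113146.8101 cycles/mm


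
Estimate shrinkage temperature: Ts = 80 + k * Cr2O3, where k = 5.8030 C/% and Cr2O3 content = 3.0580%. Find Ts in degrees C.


Formula: Ts = 80 + k * Cr2O3
Substituting: Ts = 80 + 5.8030 * 3.0580
Result: 97.7456 C


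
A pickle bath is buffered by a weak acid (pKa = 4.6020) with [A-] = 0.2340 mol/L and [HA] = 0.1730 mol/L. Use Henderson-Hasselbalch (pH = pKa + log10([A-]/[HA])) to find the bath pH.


ratio = [A-] / [HA] = 0.2340 / 0.1730 = 1.3526
log10(ratio) = 0.1312
pH = pKa + log10(ratio) = 4.6020 + 0.1312 = 4.7332


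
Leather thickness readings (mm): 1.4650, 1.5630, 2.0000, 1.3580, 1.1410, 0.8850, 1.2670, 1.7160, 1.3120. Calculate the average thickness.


Formula: Average = sum / n
Substituting: Average = 12.7070 / 9
Result: 1.4119 mm


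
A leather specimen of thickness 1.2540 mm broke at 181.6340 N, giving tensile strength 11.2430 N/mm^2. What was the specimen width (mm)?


Formula: w = F / (TS * t)
Substituting: w = 181.6340 / (11.2430 * 1.2540)
Result: 12.8830 mm


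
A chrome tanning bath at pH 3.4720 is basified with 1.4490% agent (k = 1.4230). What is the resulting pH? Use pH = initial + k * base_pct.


Formula: pH_final = pH_initial + k * base_pct
Substituting: pH_final = 3.4720 + 1.4230 * 1.4490
Result: 5.5339


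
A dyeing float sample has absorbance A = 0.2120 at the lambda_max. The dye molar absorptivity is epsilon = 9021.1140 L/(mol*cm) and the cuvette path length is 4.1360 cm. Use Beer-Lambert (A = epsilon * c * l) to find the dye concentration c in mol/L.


Formula: c = A / (epsilon * l)
Substituting: c = 0.2120 / (9021.1140 * 4.1360)
Result: 5.6819e-06 mol/L


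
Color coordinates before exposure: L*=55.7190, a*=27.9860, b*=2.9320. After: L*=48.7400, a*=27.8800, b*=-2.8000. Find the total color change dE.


dL = -6.9790, da = -0.1060, db = -5.7320
dE = sqrt((-6.9790)^2 + (-0.1060)^2 + (-5.7320)^2) = 9.0318


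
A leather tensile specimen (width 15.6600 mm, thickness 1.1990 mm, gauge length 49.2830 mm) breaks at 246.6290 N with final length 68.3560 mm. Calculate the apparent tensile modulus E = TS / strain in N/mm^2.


TS = F / (w * t) = 246.6290 / (15.6600 * 1.1990) = 13.1351 N/mm^2
strain = (Lf - L0) / L0 = (68.3560 - 49.2830) / 49.2830 = 0.3870
E = TS / strain = 13.1351 / 0.3870 = 33.9400 N/mm^2


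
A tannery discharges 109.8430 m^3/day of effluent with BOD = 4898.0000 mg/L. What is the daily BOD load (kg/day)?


Formula: BOD_load = volume * conc / 1000
Substituting: BOD_load = 109.8430 * 4898.0000 / 1000
Result: 538.0110 kg/day


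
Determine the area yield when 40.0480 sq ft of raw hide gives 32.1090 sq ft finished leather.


Formula: Yield = finished / raw * 100
Substituting: Yield = 32.1090 / 40.0480 * 100
Result: 80.1763 %
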